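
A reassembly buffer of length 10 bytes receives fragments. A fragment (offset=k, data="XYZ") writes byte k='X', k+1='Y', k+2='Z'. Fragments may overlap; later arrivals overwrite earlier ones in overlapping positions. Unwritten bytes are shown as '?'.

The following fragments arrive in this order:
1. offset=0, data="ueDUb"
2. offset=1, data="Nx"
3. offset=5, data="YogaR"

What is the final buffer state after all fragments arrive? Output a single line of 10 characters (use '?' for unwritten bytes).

Answer: uNxUbYogaR

Derivation:
Fragment 1: offset=0 data="ueDUb" -> buffer=ueDUb?????
Fragment 2: offset=1 data="Nx" -> buffer=uNxUb?????
Fragment 3: offset=5 data="YogaR" -> buffer=uNxUbYogaR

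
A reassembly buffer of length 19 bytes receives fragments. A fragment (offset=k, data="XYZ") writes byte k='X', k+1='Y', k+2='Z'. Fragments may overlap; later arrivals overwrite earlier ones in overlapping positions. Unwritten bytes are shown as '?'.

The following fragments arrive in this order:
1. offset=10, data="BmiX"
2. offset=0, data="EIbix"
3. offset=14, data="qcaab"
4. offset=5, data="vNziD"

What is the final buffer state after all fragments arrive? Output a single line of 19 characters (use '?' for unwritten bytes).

Answer: EIbixvNziDBmiXqcaab

Derivation:
Fragment 1: offset=10 data="BmiX" -> buffer=??????????BmiX?????
Fragment 2: offset=0 data="EIbix" -> buffer=EIbix?????BmiX?????
Fragment 3: offset=14 data="qcaab" -> buffer=EIbix?????BmiXqcaab
Fragment 4: offset=5 data="vNziD" -> buffer=EIbixvNziDBmiXqcaab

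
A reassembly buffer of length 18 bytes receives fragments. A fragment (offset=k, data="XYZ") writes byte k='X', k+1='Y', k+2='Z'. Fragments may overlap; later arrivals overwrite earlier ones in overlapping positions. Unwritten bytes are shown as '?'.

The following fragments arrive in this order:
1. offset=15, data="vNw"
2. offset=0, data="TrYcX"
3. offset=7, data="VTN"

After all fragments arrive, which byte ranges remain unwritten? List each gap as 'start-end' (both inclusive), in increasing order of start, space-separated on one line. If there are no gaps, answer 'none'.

Fragment 1: offset=15 len=3
Fragment 2: offset=0 len=5
Fragment 3: offset=7 len=3
Gaps: 5-6 10-14

Answer: 5-6 10-14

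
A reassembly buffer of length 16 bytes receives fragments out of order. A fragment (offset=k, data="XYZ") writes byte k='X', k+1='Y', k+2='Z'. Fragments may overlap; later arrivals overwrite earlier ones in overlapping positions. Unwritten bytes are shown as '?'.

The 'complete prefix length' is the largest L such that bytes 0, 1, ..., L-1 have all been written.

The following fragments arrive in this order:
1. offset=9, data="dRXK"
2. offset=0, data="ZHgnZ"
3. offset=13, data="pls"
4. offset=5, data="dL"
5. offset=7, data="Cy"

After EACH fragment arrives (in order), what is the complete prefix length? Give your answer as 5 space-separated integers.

Fragment 1: offset=9 data="dRXK" -> buffer=?????????dRXK??? -> prefix_len=0
Fragment 2: offset=0 data="ZHgnZ" -> buffer=ZHgnZ????dRXK??? -> prefix_len=5
Fragment 3: offset=13 data="pls" -> buffer=ZHgnZ????dRXKpls -> prefix_len=5
Fragment 4: offset=5 data="dL" -> buffer=ZHgnZdL??dRXKpls -> prefix_len=7
Fragment 5: offset=7 data="Cy" -> buffer=ZHgnZdLCydRXKpls -> prefix_len=16

Answer: 0 5 5 7 16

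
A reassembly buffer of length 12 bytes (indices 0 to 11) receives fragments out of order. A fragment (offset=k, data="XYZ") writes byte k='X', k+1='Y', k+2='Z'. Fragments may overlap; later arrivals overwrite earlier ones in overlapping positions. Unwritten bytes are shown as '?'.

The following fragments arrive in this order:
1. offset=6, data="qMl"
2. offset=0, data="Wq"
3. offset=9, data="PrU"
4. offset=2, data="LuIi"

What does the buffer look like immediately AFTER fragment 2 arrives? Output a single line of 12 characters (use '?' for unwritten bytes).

Answer: Wq????qMl???

Derivation:
Fragment 1: offset=6 data="qMl" -> buffer=??????qMl???
Fragment 2: offset=0 data="Wq" -> buffer=Wq????qMl???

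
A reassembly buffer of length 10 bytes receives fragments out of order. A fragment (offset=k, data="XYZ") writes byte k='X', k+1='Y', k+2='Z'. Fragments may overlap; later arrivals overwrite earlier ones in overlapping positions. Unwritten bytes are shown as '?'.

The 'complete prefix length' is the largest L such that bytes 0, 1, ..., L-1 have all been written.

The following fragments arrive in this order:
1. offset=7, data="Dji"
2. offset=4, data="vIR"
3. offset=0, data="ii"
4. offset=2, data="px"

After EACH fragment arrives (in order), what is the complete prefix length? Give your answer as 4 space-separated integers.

Answer: 0 0 2 10

Derivation:
Fragment 1: offset=7 data="Dji" -> buffer=???????Dji -> prefix_len=0
Fragment 2: offset=4 data="vIR" -> buffer=????vIRDji -> prefix_len=0
Fragment 3: offset=0 data="ii" -> buffer=ii??vIRDji -> prefix_len=2
Fragment 4: offset=2 data="px" -> buffer=iipxvIRDji -> prefix_len=10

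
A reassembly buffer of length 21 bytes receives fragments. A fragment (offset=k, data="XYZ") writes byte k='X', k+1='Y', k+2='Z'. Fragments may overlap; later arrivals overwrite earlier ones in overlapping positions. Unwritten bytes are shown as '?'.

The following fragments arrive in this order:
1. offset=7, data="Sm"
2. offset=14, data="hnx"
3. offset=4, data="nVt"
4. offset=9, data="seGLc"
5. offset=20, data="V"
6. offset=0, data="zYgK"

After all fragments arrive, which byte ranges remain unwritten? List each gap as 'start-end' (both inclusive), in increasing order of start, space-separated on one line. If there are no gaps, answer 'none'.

Answer: 17-19

Derivation:
Fragment 1: offset=7 len=2
Fragment 2: offset=14 len=3
Fragment 3: offset=4 len=3
Fragment 4: offset=9 len=5
Fragment 5: offset=20 len=1
Fragment 6: offset=0 len=4
Gaps: 17-19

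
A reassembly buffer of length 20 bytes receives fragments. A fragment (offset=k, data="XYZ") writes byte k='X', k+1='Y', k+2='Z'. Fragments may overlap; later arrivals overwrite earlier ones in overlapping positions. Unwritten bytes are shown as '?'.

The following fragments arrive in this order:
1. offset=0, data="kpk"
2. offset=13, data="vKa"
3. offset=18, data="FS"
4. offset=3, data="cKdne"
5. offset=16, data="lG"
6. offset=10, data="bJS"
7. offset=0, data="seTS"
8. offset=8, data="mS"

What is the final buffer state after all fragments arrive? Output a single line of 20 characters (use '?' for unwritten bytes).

Fragment 1: offset=0 data="kpk" -> buffer=kpk?????????????????
Fragment 2: offset=13 data="vKa" -> buffer=kpk??????????vKa????
Fragment 3: offset=18 data="FS" -> buffer=kpk??????????vKa??FS
Fragment 4: offset=3 data="cKdne" -> buffer=kpkcKdne?????vKa??FS
Fragment 5: offset=16 data="lG" -> buffer=kpkcKdne?????vKalGFS
Fragment 6: offset=10 data="bJS" -> buffer=kpkcKdne??bJSvKalGFS
Fragment 7: offset=0 data="seTS" -> buffer=seTSKdne??bJSvKalGFS
Fragment 8: offset=8 data="mS" -> buffer=seTSKdnemSbJSvKalGFS

Answer: seTSKdnemSbJSvKalGFS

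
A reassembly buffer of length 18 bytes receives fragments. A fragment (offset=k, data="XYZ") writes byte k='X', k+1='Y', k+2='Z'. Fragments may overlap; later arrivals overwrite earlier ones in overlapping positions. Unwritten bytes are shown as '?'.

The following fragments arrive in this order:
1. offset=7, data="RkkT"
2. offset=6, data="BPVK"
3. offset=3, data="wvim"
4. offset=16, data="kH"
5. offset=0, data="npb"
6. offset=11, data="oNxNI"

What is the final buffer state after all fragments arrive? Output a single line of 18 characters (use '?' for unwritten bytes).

Answer: npbwvimPVKToNxNIkH

Derivation:
Fragment 1: offset=7 data="RkkT" -> buffer=???????RkkT???????
Fragment 2: offset=6 data="BPVK" -> buffer=??????BPVKT???????
Fragment 3: offset=3 data="wvim" -> buffer=???wvimPVKT???????
Fragment 4: offset=16 data="kH" -> buffer=???wvimPVKT?????kH
Fragment 5: offset=0 data="npb" -> buffer=npbwvimPVKT?????kH
Fragment 6: offset=11 data="oNxNI" -> buffer=npbwvimPVKToNxNIkH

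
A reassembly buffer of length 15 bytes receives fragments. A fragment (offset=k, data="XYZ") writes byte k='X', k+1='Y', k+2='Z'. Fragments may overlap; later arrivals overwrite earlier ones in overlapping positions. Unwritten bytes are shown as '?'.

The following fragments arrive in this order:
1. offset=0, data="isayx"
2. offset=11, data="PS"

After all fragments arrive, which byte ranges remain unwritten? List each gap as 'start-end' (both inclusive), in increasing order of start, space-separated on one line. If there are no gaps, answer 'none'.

Fragment 1: offset=0 len=5
Fragment 2: offset=11 len=2
Gaps: 5-10 13-14

Answer: 5-10 13-14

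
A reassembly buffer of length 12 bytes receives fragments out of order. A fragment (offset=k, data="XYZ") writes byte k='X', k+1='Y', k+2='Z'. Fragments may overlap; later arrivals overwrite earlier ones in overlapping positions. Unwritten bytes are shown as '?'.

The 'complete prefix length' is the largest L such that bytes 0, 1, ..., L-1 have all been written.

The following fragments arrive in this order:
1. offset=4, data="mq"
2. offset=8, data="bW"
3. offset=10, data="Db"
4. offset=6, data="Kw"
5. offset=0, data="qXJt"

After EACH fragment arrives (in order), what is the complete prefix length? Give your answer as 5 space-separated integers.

Answer: 0 0 0 0 12

Derivation:
Fragment 1: offset=4 data="mq" -> buffer=????mq?????? -> prefix_len=0
Fragment 2: offset=8 data="bW" -> buffer=????mq??bW?? -> prefix_len=0
Fragment 3: offset=10 data="Db" -> buffer=????mq??bWDb -> prefix_len=0
Fragment 4: offset=6 data="Kw" -> buffer=????mqKwbWDb -> prefix_len=0
Fragment 5: offset=0 data="qXJt" -> buffer=qXJtmqKwbWDb -> prefix_len=12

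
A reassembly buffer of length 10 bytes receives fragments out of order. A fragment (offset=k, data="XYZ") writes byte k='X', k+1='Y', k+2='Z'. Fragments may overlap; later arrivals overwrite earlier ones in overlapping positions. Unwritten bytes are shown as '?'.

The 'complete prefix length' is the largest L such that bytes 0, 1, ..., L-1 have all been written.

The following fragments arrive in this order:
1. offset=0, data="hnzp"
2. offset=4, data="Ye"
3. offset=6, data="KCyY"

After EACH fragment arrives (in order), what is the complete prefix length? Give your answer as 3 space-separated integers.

Fragment 1: offset=0 data="hnzp" -> buffer=hnzp?????? -> prefix_len=4
Fragment 2: offset=4 data="Ye" -> buffer=hnzpYe???? -> prefix_len=6
Fragment 3: offset=6 data="KCyY" -> buffer=hnzpYeKCyY -> prefix_len=10

Answer: 4 6 10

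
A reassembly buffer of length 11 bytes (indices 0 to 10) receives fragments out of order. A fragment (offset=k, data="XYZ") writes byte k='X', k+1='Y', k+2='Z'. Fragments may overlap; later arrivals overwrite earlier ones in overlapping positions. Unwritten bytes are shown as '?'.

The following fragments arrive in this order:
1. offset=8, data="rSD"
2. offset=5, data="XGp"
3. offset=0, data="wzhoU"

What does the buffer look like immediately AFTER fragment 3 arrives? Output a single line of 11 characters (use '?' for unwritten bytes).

Fragment 1: offset=8 data="rSD" -> buffer=????????rSD
Fragment 2: offset=5 data="XGp" -> buffer=?????XGprSD
Fragment 3: offset=0 data="wzhoU" -> buffer=wzhoUXGprSD

Answer: wzhoUXGprSD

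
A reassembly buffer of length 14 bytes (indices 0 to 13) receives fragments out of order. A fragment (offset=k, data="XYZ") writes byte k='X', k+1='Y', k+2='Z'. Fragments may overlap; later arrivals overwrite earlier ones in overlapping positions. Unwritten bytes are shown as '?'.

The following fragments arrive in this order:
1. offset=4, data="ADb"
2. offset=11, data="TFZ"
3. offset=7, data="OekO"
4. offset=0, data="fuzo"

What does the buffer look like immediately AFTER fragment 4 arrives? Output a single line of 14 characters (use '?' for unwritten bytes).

Fragment 1: offset=4 data="ADb" -> buffer=????ADb???????
Fragment 2: offset=11 data="TFZ" -> buffer=????ADb????TFZ
Fragment 3: offset=7 data="OekO" -> buffer=????ADbOekOTFZ
Fragment 4: offset=0 data="fuzo" -> buffer=fuzoADbOekOTFZ

Answer: fuzoADbOekOTFZ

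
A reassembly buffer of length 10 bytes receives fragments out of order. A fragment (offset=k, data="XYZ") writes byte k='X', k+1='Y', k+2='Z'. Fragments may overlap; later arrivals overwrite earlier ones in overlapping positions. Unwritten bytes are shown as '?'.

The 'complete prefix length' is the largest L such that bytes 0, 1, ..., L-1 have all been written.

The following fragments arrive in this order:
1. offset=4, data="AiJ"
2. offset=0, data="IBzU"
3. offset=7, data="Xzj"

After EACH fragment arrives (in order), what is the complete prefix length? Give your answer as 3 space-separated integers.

Fragment 1: offset=4 data="AiJ" -> buffer=????AiJ??? -> prefix_len=0
Fragment 2: offset=0 data="IBzU" -> buffer=IBzUAiJ??? -> prefix_len=7
Fragment 3: offset=7 data="Xzj" -> buffer=IBzUAiJXzj -> prefix_len=10

Answer: 0 7 10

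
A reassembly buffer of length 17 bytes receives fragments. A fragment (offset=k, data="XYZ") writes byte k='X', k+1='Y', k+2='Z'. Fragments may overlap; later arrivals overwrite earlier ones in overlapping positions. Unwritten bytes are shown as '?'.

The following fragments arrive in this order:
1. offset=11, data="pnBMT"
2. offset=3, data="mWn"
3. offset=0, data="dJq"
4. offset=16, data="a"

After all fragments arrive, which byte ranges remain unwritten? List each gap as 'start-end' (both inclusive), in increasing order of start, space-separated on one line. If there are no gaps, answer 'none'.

Fragment 1: offset=11 len=5
Fragment 2: offset=3 len=3
Fragment 3: offset=0 len=3
Fragment 4: offset=16 len=1
Gaps: 6-10

Answer: 6-10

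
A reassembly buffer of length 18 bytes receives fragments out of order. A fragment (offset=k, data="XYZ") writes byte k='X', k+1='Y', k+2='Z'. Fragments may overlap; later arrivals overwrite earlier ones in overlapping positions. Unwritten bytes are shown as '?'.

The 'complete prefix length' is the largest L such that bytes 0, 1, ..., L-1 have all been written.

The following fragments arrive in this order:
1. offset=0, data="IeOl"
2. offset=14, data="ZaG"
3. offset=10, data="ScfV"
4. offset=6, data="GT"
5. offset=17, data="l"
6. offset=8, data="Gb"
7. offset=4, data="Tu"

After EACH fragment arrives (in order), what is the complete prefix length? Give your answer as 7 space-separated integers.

Fragment 1: offset=0 data="IeOl" -> buffer=IeOl?????????????? -> prefix_len=4
Fragment 2: offset=14 data="ZaG" -> buffer=IeOl??????????ZaG? -> prefix_len=4
Fragment 3: offset=10 data="ScfV" -> buffer=IeOl??????ScfVZaG? -> prefix_len=4
Fragment 4: offset=6 data="GT" -> buffer=IeOl??GT??ScfVZaG? -> prefix_len=4
Fragment 5: offset=17 data="l" -> buffer=IeOl??GT??ScfVZaGl -> prefix_len=4
Fragment 6: offset=8 data="Gb" -> buffer=IeOl??GTGbScfVZaGl -> prefix_len=4
Fragment 7: offset=4 data="Tu" -> buffer=IeOlTuGTGbScfVZaGl -> prefix_len=18

Answer: 4 4 4 4 4 4 18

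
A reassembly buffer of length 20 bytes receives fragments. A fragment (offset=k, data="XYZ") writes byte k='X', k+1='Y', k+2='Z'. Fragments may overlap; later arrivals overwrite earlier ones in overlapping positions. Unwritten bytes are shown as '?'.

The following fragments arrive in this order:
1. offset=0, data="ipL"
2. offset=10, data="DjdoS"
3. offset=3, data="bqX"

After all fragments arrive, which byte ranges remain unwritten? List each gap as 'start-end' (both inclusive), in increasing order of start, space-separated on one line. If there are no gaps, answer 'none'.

Fragment 1: offset=0 len=3
Fragment 2: offset=10 len=5
Fragment 3: offset=3 len=3
Gaps: 6-9 15-19

Answer: 6-9 15-19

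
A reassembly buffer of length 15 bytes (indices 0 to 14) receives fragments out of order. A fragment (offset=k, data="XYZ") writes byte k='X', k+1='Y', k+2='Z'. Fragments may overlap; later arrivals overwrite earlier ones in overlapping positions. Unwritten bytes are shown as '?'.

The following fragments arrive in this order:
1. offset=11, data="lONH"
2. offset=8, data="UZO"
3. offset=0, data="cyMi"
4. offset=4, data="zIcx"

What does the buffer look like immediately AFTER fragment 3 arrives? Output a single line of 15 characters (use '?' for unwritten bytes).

Fragment 1: offset=11 data="lONH" -> buffer=???????????lONH
Fragment 2: offset=8 data="UZO" -> buffer=????????UZOlONH
Fragment 3: offset=0 data="cyMi" -> buffer=cyMi????UZOlONH

Answer: cyMi????UZOlONH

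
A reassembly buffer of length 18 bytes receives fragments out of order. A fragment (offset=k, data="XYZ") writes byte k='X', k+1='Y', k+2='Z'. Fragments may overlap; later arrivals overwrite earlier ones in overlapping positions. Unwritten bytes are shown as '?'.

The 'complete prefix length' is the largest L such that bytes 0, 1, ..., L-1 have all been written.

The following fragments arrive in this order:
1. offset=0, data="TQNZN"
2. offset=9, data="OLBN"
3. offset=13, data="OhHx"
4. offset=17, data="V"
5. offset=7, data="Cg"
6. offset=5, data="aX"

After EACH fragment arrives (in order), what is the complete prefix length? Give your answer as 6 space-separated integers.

Answer: 5 5 5 5 5 18

Derivation:
Fragment 1: offset=0 data="TQNZN" -> buffer=TQNZN????????????? -> prefix_len=5
Fragment 2: offset=9 data="OLBN" -> buffer=TQNZN????OLBN????? -> prefix_len=5
Fragment 3: offset=13 data="OhHx" -> buffer=TQNZN????OLBNOhHx? -> prefix_len=5
Fragment 4: offset=17 data="V" -> buffer=TQNZN????OLBNOhHxV -> prefix_len=5
Fragment 5: offset=7 data="Cg" -> buffer=TQNZN??CgOLBNOhHxV -> prefix_len=5
Fragment 6: offset=5 data="aX" -> buffer=TQNZNaXCgOLBNOhHxV -> prefix_len=18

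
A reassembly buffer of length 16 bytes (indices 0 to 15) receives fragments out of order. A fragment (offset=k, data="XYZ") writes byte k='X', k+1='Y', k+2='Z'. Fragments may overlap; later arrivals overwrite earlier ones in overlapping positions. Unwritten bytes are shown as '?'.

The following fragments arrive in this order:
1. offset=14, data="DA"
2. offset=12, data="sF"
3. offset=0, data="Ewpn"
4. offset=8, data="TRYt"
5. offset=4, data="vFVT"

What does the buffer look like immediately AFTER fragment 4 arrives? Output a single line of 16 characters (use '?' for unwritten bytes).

Answer: Ewpn????TRYtsFDA

Derivation:
Fragment 1: offset=14 data="DA" -> buffer=??????????????DA
Fragment 2: offset=12 data="sF" -> buffer=????????????sFDA
Fragment 3: offset=0 data="Ewpn" -> buffer=Ewpn????????sFDA
Fragment 4: offset=8 data="TRYt" -> buffer=Ewpn????TRYtsFDA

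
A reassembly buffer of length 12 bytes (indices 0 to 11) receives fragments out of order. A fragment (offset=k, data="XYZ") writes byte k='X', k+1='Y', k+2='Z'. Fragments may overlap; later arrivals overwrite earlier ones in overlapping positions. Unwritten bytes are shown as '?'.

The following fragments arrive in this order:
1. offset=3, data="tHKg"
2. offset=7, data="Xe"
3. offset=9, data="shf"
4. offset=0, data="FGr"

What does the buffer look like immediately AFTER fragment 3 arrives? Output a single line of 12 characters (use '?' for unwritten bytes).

Fragment 1: offset=3 data="tHKg" -> buffer=???tHKg?????
Fragment 2: offset=7 data="Xe" -> buffer=???tHKgXe???
Fragment 3: offset=9 data="shf" -> buffer=???tHKgXeshf

Answer: ???tHKgXeshf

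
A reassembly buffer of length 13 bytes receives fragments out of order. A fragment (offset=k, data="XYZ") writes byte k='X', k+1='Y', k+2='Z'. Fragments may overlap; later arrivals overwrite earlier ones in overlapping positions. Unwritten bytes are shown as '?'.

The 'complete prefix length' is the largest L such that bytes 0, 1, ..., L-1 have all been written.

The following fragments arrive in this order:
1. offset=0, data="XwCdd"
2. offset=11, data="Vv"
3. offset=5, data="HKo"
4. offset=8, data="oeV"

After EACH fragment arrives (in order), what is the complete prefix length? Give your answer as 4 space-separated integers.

Fragment 1: offset=0 data="XwCdd" -> buffer=XwCdd???????? -> prefix_len=5
Fragment 2: offset=11 data="Vv" -> buffer=XwCdd??????Vv -> prefix_len=5
Fragment 3: offset=5 data="HKo" -> buffer=XwCddHKo???Vv -> prefix_len=8
Fragment 4: offset=8 data="oeV" -> buffer=XwCddHKooeVVv -> prefix_len=13

Answer: 5 5 8 13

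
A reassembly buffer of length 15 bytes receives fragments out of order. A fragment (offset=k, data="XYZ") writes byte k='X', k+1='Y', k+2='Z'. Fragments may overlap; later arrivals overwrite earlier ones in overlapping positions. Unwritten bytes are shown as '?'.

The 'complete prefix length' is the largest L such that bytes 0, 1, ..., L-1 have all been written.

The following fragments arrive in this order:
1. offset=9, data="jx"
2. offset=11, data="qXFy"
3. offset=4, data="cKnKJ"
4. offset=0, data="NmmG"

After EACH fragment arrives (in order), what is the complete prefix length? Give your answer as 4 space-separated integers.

Fragment 1: offset=9 data="jx" -> buffer=?????????jx???? -> prefix_len=0
Fragment 2: offset=11 data="qXFy" -> buffer=?????????jxqXFy -> prefix_len=0
Fragment 3: offset=4 data="cKnKJ" -> buffer=????cKnKJjxqXFy -> prefix_len=0
Fragment 4: offset=0 data="NmmG" -> buffer=NmmGcKnKJjxqXFy -> prefix_len=15

Answer: 0 0 0 15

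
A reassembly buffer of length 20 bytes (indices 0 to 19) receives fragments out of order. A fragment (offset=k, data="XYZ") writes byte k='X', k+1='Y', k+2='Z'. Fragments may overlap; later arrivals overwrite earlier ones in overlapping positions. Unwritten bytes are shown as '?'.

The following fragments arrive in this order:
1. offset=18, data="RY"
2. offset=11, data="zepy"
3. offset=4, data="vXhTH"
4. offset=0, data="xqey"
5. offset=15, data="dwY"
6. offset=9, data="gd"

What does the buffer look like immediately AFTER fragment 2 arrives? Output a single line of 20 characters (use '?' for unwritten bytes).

Fragment 1: offset=18 data="RY" -> buffer=??????????????????RY
Fragment 2: offset=11 data="zepy" -> buffer=???????????zepy???RY

Answer: ???????????zepy???RY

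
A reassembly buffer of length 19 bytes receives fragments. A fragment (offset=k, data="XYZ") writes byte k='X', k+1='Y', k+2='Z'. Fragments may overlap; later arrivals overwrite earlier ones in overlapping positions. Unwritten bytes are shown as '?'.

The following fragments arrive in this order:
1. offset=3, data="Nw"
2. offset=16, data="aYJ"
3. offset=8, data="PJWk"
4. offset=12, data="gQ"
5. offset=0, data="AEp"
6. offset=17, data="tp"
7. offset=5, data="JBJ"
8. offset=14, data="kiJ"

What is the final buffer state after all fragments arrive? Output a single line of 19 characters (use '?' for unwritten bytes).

Fragment 1: offset=3 data="Nw" -> buffer=???Nw??????????????
Fragment 2: offset=16 data="aYJ" -> buffer=???Nw???????????aYJ
Fragment 3: offset=8 data="PJWk" -> buffer=???Nw???PJWk????aYJ
Fragment 4: offset=12 data="gQ" -> buffer=???Nw???PJWkgQ??aYJ
Fragment 5: offset=0 data="AEp" -> buffer=AEpNw???PJWkgQ??aYJ
Fragment 6: offset=17 data="tp" -> buffer=AEpNw???PJWkgQ??atp
Fragment 7: offset=5 data="JBJ" -> buffer=AEpNwJBJPJWkgQ??atp
Fragment 8: offset=14 data="kiJ" -> buffer=AEpNwJBJPJWkgQkiJtp

Answer: AEpNwJBJPJWkgQkiJtp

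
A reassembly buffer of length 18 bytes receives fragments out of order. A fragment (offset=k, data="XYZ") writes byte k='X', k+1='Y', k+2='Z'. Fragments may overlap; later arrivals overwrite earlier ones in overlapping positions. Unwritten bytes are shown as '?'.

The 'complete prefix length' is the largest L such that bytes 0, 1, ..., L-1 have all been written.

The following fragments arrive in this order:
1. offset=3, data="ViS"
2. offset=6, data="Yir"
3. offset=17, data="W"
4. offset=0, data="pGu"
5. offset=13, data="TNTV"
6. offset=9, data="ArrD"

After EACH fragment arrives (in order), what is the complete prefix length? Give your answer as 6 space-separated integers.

Fragment 1: offset=3 data="ViS" -> buffer=???ViS???????????? -> prefix_len=0
Fragment 2: offset=6 data="Yir" -> buffer=???ViSYir????????? -> prefix_len=0
Fragment 3: offset=17 data="W" -> buffer=???ViSYir????????W -> prefix_len=0
Fragment 4: offset=0 data="pGu" -> buffer=pGuViSYir????????W -> prefix_len=9
Fragment 5: offset=13 data="TNTV" -> buffer=pGuViSYir????TNTVW -> prefix_len=9
Fragment 6: offset=9 data="ArrD" -> buffer=pGuViSYirArrDTNTVW -> prefix_len=18

Answer: 0 0 0 9 9 18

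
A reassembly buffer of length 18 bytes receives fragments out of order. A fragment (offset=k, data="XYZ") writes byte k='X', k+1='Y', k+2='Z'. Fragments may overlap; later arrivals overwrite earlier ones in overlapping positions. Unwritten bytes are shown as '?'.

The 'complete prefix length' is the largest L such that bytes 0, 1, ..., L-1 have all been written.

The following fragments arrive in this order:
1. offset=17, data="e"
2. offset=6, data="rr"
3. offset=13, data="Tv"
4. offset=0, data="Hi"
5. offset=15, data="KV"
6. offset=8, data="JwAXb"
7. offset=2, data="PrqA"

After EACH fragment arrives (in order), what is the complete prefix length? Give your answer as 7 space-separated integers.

Fragment 1: offset=17 data="e" -> buffer=?????????????????e -> prefix_len=0
Fragment 2: offset=6 data="rr" -> buffer=??????rr?????????e -> prefix_len=0
Fragment 3: offset=13 data="Tv" -> buffer=??????rr?????Tv??e -> prefix_len=0
Fragment 4: offset=0 data="Hi" -> buffer=Hi????rr?????Tv??e -> prefix_len=2
Fragment 5: offset=15 data="KV" -> buffer=Hi????rr?????TvKVe -> prefix_len=2
Fragment 6: offset=8 data="JwAXb" -> buffer=Hi????rrJwAXbTvKVe -> prefix_len=2
Fragment 7: offset=2 data="PrqA" -> buffer=HiPrqArrJwAXbTvKVe -> prefix_len=18

Answer: 0 0 0 2 2 2 18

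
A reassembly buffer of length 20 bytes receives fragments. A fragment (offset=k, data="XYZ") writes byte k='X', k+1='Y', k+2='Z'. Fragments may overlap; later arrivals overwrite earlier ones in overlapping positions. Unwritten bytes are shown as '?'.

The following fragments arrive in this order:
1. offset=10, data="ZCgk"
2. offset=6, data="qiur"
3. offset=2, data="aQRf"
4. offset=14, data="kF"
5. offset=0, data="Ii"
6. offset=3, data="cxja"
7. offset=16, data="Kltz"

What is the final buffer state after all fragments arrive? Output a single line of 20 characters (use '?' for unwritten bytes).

Fragment 1: offset=10 data="ZCgk" -> buffer=??????????ZCgk??????
Fragment 2: offset=6 data="qiur" -> buffer=??????qiurZCgk??????
Fragment 3: offset=2 data="aQRf" -> buffer=??aQRfqiurZCgk??????
Fragment 4: offset=14 data="kF" -> buffer=??aQRfqiurZCgkkF????
Fragment 5: offset=0 data="Ii" -> buffer=IiaQRfqiurZCgkkF????
Fragment 6: offset=3 data="cxja" -> buffer=IiacxjaiurZCgkkF????
Fragment 7: offset=16 data="Kltz" -> buffer=IiacxjaiurZCgkkFKltz

Answer: IiacxjaiurZCgkkFKltz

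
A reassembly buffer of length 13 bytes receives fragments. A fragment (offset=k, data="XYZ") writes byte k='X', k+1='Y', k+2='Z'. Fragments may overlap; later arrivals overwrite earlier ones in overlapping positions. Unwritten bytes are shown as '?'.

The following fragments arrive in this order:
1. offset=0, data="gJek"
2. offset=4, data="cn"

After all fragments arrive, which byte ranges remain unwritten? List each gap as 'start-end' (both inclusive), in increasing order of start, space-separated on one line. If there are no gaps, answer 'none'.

Answer: 6-12

Derivation:
Fragment 1: offset=0 len=4
Fragment 2: offset=4 len=2
Gaps: 6-12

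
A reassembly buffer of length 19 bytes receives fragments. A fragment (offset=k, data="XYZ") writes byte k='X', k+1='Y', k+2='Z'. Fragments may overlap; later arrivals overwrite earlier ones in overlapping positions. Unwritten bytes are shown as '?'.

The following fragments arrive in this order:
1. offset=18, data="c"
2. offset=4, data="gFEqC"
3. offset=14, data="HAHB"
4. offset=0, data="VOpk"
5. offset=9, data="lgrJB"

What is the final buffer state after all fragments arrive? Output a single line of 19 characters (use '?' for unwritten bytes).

Answer: VOpkgFEqClgrJBHAHBc

Derivation:
Fragment 1: offset=18 data="c" -> buffer=??????????????????c
Fragment 2: offset=4 data="gFEqC" -> buffer=????gFEqC?????????c
Fragment 3: offset=14 data="HAHB" -> buffer=????gFEqC?????HAHBc
Fragment 4: offset=0 data="VOpk" -> buffer=VOpkgFEqC?????HAHBc
Fragment 5: offset=9 data="lgrJB" -> buffer=VOpkgFEqClgrJBHAHBc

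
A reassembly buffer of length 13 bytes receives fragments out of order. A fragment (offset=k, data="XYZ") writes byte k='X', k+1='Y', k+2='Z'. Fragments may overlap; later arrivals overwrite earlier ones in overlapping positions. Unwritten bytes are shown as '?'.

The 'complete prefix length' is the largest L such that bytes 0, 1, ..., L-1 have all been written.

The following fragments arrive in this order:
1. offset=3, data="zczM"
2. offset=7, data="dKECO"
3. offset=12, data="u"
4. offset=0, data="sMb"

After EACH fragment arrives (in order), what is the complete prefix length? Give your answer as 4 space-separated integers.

Answer: 0 0 0 13

Derivation:
Fragment 1: offset=3 data="zczM" -> buffer=???zczM?????? -> prefix_len=0
Fragment 2: offset=7 data="dKECO" -> buffer=???zczMdKECO? -> prefix_len=0
Fragment 3: offset=12 data="u" -> buffer=???zczMdKECOu -> prefix_len=0
Fragment 4: offset=0 data="sMb" -> buffer=sMbzczMdKECOu -> prefix_len=13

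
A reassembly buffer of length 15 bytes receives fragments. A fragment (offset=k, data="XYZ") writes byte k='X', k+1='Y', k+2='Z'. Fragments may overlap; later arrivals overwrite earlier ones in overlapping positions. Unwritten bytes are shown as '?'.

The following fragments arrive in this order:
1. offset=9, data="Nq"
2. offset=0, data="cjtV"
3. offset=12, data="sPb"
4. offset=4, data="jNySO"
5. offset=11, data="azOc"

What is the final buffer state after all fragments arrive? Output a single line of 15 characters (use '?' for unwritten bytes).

Fragment 1: offset=9 data="Nq" -> buffer=?????????Nq????
Fragment 2: offset=0 data="cjtV" -> buffer=cjtV?????Nq????
Fragment 3: offset=12 data="sPb" -> buffer=cjtV?????Nq?sPb
Fragment 4: offset=4 data="jNySO" -> buffer=cjtVjNySONq?sPb
Fragment 5: offset=11 data="azOc" -> buffer=cjtVjNySONqazOc

Answer: cjtVjNySONqazOc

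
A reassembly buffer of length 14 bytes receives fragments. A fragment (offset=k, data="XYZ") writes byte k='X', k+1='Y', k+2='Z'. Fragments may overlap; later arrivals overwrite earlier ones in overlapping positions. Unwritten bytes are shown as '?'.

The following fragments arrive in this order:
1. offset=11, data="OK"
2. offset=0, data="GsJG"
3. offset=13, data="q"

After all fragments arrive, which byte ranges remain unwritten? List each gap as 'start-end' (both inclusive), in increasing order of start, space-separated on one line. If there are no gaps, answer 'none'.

Answer: 4-10

Derivation:
Fragment 1: offset=11 len=2
Fragment 2: offset=0 len=4
Fragment 3: offset=13 len=1
Gaps: 4-10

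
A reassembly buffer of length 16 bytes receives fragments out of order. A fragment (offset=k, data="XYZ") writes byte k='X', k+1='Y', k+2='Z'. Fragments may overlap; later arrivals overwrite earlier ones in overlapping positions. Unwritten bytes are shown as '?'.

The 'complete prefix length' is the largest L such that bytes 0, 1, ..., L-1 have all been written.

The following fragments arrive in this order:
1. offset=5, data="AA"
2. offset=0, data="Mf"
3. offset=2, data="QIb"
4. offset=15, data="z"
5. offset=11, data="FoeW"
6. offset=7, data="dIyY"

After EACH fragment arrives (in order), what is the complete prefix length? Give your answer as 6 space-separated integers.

Answer: 0 2 7 7 7 16

Derivation:
Fragment 1: offset=5 data="AA" -> buffer=?????AA????????? -> prefix_len=0
Fragment 2: offset=0 data="Mf" -> buffer=Mf???AA????????? -> prefix_len=2
Fragment 3: offset=2 data="QIb" -> buffer=MfQIbAA????????? -> prefix_len=7
Fragment 4: offset=15 data="z" -> buffer=MfQIbAA????????z -> prefix_len=7
Fragment 5: offset=11 data="FoeW" -> buffer=MfQIbAA????FoeWz -> prefix_len=7
Fragment 6: offset=7 data="dIyY" -> buffer=MfQIbAAdIyYFoeWz -> prefix_len=16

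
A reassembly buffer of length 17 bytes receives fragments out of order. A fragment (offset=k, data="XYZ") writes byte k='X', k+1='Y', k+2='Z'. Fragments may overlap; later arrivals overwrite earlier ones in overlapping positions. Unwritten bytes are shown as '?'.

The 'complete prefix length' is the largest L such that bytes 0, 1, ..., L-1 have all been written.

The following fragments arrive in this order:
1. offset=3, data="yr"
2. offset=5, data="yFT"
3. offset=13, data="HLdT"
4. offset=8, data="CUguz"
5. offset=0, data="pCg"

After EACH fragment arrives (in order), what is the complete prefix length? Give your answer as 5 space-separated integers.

Answer: 0 0 0 0 17

Derivation:
Fragment 1: offset=3 data="yr" -> buffer=???yr???????????? -> prefix_len=0
Fragment 2: offset=5 data="yFT" -> buffer=???yryFT????????? -> prefix_len=0
Fragment 3: offset=13 data="HLdT" -> buffer=???yryFT?????HLdT -> prefix_len=0
Fragment 4: offset=8 data="CUguz" -> buffer=???yryFTCUguzHLdT -> prefix_len=0
Fragment 5: offset=0 data="pCg" -> buffer=pCgyryFTCUguzHLdT -> prefix_len=17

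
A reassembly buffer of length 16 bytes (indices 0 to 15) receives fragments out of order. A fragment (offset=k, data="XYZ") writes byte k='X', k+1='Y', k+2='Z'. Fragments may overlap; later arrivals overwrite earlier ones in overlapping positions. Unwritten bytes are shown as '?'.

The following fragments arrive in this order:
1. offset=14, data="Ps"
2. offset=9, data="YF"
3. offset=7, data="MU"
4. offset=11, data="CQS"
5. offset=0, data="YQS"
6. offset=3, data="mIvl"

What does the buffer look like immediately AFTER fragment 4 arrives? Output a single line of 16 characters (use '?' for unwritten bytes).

Answer: ???????MUYFCQSPs

Derivation:
Fragment 1: offset=14 data="Ps" -> buffer=??????????????Ps
Fragment 2: offset=9 data="YF" -> buffer=?????????YF???Ps
Fragment 3: offset=7 data="MU" -> buffer=???????MUYF???Ps
Fragment 4: offset=11 data="CQS" -> buffer=???????MUYFCQSPs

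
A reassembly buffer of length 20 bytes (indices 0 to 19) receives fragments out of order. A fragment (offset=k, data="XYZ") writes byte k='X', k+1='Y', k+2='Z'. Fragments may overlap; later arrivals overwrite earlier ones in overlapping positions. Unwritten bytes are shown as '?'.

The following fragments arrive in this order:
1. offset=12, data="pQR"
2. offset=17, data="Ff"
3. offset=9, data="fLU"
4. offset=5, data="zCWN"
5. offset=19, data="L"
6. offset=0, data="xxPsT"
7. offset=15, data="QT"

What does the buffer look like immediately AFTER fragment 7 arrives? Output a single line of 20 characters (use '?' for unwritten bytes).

Fragment 1: offset=12 data="pQR" -> buffer=????????????pQR?????
Fragment 2: offset=17 data="Ff" -> buffer=????????????pQR??Ff?
Fragment 3: offset=9 data="fLU" -> buffer=?????????fLUpQR??Ff?
Fragment 4: offset=5 data="zCWN" -> buffer=?????zCWNfLUpQR??Ff?
Fragment 5: offset=19 data="L" -> buffer=?????zCWNfLUpQR??FfL
Fragment 6: offset=0 data="xxPsT" -> buffer=xxPsTzCWNfLUpQR??FfL
Fragment 7: offset=15 data="QT" -> buffer=xxPsTzCWNfLUpQRQTFfL

Answer: xxPsTzCWNfLUpQRQTFfL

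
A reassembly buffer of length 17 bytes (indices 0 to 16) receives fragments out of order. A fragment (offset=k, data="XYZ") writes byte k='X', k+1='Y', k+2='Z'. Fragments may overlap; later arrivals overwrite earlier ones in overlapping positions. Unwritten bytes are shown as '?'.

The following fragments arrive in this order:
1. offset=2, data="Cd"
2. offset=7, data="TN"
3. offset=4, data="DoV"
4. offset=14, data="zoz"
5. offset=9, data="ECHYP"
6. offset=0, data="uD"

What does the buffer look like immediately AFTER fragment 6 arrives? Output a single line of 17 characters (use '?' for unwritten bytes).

Answer: uDCdDoVTNECHYPzoz

Derivation:
Fragment 1: offset=2 data="Cd" -> buffer=??Cd?????????????
Fragment 2: offset=7 data="TN" -> buffer=??Cd???TN????????
Fragment 3: offset=4 data="DoV" -> buffer=??CdDoVTN????????
Fragment 4: offset=14 data="zoz" -> buffer=??CdDoVTN?????zoz
Fragment 5: offset=9 data="ECHYP" -> buffer=??CdDoVTNECHYPzoz
Fragment 6: offset=0 data="uD" -> buffer=uDCdDoVTNECHYPzoz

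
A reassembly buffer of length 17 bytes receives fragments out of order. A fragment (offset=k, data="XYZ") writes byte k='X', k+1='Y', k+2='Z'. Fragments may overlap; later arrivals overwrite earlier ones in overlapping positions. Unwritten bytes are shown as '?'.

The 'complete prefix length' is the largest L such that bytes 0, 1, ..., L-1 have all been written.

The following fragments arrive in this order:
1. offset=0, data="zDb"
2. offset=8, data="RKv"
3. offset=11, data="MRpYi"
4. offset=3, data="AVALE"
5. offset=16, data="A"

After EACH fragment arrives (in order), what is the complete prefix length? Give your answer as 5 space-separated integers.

Answer: 3 3 3 16 17

Derivation:
Fragment 1: offset=0 data="zDb" -> buffer=zDb?????????????? -> prefix_len=3
Fragment 2: offset=8 data="RKv" -> buffer=zDb?????RKv?????? -> prefix_len=3
Fragment 3: offset=11 data="MRpYi" -> buffer=zDb?????RKvMRpYi? -> prefix_len=3
Fragment 4: offset=3 data="AVALE" -> buffer=zDbAVALERKvMRpYi? -> prefix_len=16
Fragment 5: offset=16 data="A" -> buffer=zDbAVALERKvMRpYiA -> prefix_len=17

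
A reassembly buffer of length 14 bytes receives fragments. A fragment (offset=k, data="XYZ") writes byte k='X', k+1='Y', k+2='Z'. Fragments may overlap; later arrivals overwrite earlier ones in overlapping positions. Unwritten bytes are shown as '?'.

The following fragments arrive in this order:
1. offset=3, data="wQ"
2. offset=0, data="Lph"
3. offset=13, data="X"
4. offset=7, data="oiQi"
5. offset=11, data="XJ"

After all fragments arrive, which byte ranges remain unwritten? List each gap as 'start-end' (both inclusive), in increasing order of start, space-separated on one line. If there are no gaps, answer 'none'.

Answer: 5-6

Derivation:
Fragment 1: offset=3 len=2
Fragment 2: offset=0 len=3
Fragment 3: offset=13 len=1
Fragment 4: offset=7 len=4
Fragment 5: offset=11 len=2
Gaps: 5-6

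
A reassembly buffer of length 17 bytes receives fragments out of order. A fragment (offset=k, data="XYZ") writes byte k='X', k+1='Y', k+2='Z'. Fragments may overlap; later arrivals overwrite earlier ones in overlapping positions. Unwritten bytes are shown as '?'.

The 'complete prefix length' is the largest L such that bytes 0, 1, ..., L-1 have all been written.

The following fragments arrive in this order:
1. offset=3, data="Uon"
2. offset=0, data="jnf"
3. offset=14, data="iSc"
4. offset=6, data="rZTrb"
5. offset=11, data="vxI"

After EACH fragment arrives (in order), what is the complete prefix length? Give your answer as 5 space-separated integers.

Answer: 0 6 6 11 17

Derivation:
Fragment 1: offset=3 data="Uon" -> buffer=???Uon??????????? -> prefix_len=0
Fragment 2: offset=0 data="jnf" -> buffer=jnfUon??????????? -> prefix_len=6
Fragment 3: offset=14 data="iSc" -> buffer=jnfUon????????iSc -> prefix_len=6
Fragment 4: offset=6 data="rZTrb" -> buffer=jnfUonrZTrb???iSc -> prefix_len=11
Fragment 5: offset=11 data="vxI" -> buffer=jnfUonrZTrbvxIiSc -> prefix_len=17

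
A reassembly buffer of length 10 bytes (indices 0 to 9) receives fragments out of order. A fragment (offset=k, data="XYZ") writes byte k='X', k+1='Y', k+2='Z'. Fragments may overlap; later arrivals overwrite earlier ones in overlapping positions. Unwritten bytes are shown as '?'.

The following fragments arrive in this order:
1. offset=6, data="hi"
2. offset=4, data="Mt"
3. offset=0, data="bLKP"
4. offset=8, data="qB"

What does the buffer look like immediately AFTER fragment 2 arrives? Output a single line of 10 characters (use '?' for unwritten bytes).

Fragment 1: offset=6 data="hi" -> buffer=??????hi??
Fragment 2: offset=4 data="Mt" -> buffer=????Mthi??

Answer: ????Mthi??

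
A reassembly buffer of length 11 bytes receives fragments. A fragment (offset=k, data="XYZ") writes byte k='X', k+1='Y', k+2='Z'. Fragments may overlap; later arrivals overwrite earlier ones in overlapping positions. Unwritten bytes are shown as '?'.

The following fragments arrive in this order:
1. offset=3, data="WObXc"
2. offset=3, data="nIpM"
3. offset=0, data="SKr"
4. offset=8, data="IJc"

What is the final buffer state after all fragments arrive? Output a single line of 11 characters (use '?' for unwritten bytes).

Fragment 1: offset=3 data="WObXc" -> buffer=???WObXc???
Fragment 2: offset=3 data="nIpM" -> buffer=???nIpMc???
Fragment 3: offset=0 data="SKr" -> buffer=SKrnIpMc???
Fragment 4: offset=8 data="IJc" -> buffer=SKrnIpMcIJc

Answer: SKrnIpMcIJc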